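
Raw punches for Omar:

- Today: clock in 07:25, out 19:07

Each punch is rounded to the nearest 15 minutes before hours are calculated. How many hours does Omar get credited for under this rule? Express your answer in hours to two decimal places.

11.50 hours

Today: in 07:25→07:30, out 19:07→19:00; 11 h 30 min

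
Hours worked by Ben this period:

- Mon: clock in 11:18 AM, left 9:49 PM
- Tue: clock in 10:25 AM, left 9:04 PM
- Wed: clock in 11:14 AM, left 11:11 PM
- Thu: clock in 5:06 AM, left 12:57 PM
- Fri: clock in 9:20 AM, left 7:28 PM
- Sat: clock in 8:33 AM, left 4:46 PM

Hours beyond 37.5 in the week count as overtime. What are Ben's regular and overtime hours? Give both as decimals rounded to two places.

Mon: 11:18 AM–9:49 PM = 10 h 31 min
Tue: 10:25 AM–9:04 PM = 10 h 39 min
Wed: 11:14 AM–11:11 PM = 11 h 57 min
Thu: 5:06 AM–12:57 PM = 7 h 51 min
Fri: 9:20 AM–7:28 PM = 10 h 8 min
Sat: 8:33 AM–4:46 PM = 8 h 13 min
Total worked: 59 h 19 min = 59.32 h.
Threshold 37.5 h → overtime 21 h 49 min, regular 37 h 30 min.

Regular 37.50 hours, overtime 21.82 hours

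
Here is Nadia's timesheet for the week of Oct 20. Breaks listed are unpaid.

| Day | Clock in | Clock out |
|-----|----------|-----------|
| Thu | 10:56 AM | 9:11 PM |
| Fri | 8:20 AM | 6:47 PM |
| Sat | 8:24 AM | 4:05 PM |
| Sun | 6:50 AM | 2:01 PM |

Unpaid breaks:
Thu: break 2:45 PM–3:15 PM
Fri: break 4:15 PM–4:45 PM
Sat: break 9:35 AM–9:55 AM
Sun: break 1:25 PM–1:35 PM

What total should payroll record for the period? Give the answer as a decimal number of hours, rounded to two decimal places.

34.07 hours

Thu: 10:56 AM–9:11 PM = 10 h 15 min; less 30 min break → 9 h 45 min
Fri: 8:20 AM–6:47 PM = 10 h 27 min; less 30 min break → 9 h 57 min
Sat: 8:24 AM–4:05 PM = 7 h 41 min; less 20 min break → 7 h 21 min
Sun: 6:50 AM–2:01 PM = 7 h 11 min; less 10 min break → 7 h 1 min
Total: 9 h 45 min + 9 h 57 min + 7 h 21 min + 7 h 1 min = 34 h 4 min.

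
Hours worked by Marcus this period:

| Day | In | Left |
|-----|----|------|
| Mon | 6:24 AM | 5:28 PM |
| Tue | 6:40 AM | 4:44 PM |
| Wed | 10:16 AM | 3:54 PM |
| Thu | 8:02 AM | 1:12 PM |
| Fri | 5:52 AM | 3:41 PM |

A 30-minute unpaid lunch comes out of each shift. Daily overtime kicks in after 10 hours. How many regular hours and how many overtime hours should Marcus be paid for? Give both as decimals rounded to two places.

Mon: 6:24 AM–5:28 PM = 11 h 4 min; less 30 min break → 10 h 34 min
Tue: 6:40 AM–4:44 PM = 10 h 4 min; less 30 min break → 9 h 34 min
Wed: 10:16 AM–3:54 PM = 5 h 38 min; less 30 min break → 5 h 8 min
Thu: 8:02 AM–1:12 PM = 5 h 10 min; less 30 min break → 4 h 40 min
Fri: 5:52 AM–3:41 PM = 9 h 49 min; less 30 min break → 9 h 19 min
Mon reg 10 h 0 min / OT 0 h 34 min; Tue reg 9 h 34 min / OT 0 h 0 min; Wed reg 5 h 8 min / OT 0 h 0 min; Thu reg 4 h 40 min / OT 0 h 0 min; Fri reg 9 h 19 min / OT 0 h 0 min.
Totals: regular 38 h 41 min, overtime 0 h 34 min.

Regular 38.68 hours, overtime 0.57 hours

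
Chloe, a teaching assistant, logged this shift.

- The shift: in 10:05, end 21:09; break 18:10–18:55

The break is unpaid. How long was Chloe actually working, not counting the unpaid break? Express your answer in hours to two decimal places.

The shift: 10:05–21:09 = 11 h 4 min; less 45 min break → 10 h 19 min

10.32 hours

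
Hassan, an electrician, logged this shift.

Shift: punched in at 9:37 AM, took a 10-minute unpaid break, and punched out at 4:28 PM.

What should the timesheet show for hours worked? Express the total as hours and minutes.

6 h 41 min

Shift: 9:37 AM–4:28 PM = 6 h 51 min; less 10 min break → 6 h 41 min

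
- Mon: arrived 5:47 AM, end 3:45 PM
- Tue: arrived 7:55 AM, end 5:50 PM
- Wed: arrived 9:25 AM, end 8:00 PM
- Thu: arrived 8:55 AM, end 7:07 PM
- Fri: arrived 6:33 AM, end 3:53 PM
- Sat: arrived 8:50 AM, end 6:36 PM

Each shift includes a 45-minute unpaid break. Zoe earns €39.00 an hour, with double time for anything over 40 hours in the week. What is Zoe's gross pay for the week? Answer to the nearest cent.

€2750.80

Mon: 5:47 AM–3:45 PM = 9 h 58 min; less 45 min break → 9 h 13 min
Tue: 7:55 AM–5:50 PM = 9 h 55 min; less 45 min break → 9 h 10 min
Wed: 9:25 AM–8:00 PM = 10 h 35 min; less 45 min break → 9 h 50 min
Thu: 8:55 AM–7:07 PM = 10 h 12 min; less 45 min break → 9 h 27 min
Fri: 6:33 AM–3:53 PM = 9 h 20 min; less 45 min break → 8 h 35 min
Sat: 8:50 AM–6:36 PM = 9 h 46 min; less 45 min break → 9 h 1 min
Total worked: 55 h 16 min = 3316 min.
Regular 40 h 0 min = 2400 min at €39.00/h; overtime 15 h 16 min = 916 min at €78.00/h.
Pay = (2400 × €39.00 + 916 × €78.00) ÷ 60 = €2750.80.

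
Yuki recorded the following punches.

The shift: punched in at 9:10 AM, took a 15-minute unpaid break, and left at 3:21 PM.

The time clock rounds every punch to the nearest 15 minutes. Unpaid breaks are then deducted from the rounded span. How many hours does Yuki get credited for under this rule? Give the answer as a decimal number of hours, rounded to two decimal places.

5.75 hours

The shift: in 9:10 AM→9:15 AM, out 3:21 PM→3:15 PM; 6 h 0 min − 15 min = 5 h 45 min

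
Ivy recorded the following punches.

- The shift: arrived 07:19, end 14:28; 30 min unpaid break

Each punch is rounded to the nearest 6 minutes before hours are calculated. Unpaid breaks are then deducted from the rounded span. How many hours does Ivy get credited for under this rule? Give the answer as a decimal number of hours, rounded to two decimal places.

The shift: in 07:19→07:18, out 14:28→14:30; 7 h 12 min − 30 min = 6 h 42 min

6.70 hours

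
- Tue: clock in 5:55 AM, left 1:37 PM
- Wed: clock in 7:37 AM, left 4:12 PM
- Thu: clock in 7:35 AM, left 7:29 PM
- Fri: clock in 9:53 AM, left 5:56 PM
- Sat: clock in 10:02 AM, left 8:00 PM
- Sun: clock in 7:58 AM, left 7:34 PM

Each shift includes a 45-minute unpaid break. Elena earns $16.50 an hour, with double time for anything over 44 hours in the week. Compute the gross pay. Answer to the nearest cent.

Tue: 5:55 AM–1:37 PM = 7 h 42 min; less 45 min break → 6 h 57 min
Wed: 7:37 AM–4:12 PM = 8 h 35 min; less 45 min break → 7 h 50 min
Thu: 7:35 AM–7:29 PM = 11 h 54 min; less 45 min break → 11 h 9 min
Fri: 9:53 AM–5:56 PM = 8 h 3 min; less 45 min break → 7 h 18 min
Sat: 10:02 AM–8:00 PM = 9 h 58 min; less 45 min break → 9 h 13 min
Sun: 7:58 AM–7:34 PM = 11 h 36 min; less 45 min break → 10 h 51 min
Total worked: 53 h 18 min = 3198 min.
Regular 44 h 0 min = 2640 min at $16.50/h; overtime 9 h 18 min = 558 min at $33.00/h.
Pay = (2640 × $16.50 + 558 × $33.00) ÷ 60 = $1032.90.

$1032.90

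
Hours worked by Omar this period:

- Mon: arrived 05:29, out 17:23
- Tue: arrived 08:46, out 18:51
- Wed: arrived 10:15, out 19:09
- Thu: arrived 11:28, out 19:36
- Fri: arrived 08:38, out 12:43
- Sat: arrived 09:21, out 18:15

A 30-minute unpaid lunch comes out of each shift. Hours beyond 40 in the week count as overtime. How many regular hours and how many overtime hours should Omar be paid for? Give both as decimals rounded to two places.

Mon: 05:29–17:23 = 11 h 54 min; less 30 min break → 11 h 24 min
Tue: 08:46–18:51 = 10 h 5 min; less 30 min break → 9 h 35 min
Wed: 10:15–19:09 = 8 h 54 min; less 30 min break → 8 h 24 min
Thu: 11:28–19:36 = 8 h 8 min; less 30 min break → 7 h 38 min
Fri: 08:38–12:43 = 4 h 5 min; less 30 min break → 3 h 35 min
Sat: 09:21–18:15 = 8 h 54 min; less 30 min break → 8 h 24 min
Total worked: 49 h 0 min = 49.00 h.
Threshold 40 h → overtime 9 h 0 min, regular 40 h 0 min.

Regular 40.00 hours, overtime 9.00 hours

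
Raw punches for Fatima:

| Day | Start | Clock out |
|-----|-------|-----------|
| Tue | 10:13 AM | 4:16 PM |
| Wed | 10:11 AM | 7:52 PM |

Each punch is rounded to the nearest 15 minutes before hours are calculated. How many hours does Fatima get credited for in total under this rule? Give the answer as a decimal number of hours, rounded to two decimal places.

15.50 hours

Tue: in 10:13 AM→10:15 AM, out 4:16 PM→4:15 PM; 6 h 0 min
Wed: in 10:11 AM→10:15 AM, out 7:52 PM→7:45 PM; 9 h 30 min
Total credited: 15 h 30 min.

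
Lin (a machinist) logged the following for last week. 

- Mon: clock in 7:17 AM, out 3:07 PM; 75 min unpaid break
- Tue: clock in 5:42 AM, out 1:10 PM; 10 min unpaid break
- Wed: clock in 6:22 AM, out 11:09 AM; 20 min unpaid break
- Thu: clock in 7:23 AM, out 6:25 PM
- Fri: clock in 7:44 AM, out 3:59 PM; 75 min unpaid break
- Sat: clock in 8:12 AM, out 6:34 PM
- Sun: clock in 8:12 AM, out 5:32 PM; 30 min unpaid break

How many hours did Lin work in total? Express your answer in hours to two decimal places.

55.57 hours

Mon: 7:17 AM–3:07 PM = 7 h 50 min; less 75 min break → 6 h 35 min
Tue: 5:42 AM–1:10 PM = 7 h 28 min; less 10 min break → 7 h 18 min
Wed: 6:22 AM–11:09 AM = 4 h 47 min; less 20 min break → 4 h 27 min
Thu: 7:23 AM–6:25 PM = 11 h 2 min
Fri: 7:44 AM–3:59 PM = 8 h 15 min; less 75 min break → 7 h 0 min
Sat: 8:12 AM–6:34 PM = 10 h 22 min
Sun: 8:12 AM–5:32 PM = 9 h 20 min; less 30 min break → 8 h 50 min
Total: 6 h 35 min + 7 h 18 min + 4 h 27 min + 11 h 2 min + 7 h 0 min + 10 h 22 min + 8 h 50 min = 55 h 34 min.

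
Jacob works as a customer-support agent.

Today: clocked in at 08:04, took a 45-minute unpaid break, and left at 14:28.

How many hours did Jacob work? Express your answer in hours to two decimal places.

Today: 08:04–14:28 = 6 h 24 min; less 45 min break → 5 h 39 min

5.65 hours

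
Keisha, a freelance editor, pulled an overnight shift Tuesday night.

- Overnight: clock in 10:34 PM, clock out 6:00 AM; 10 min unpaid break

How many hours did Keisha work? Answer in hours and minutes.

Overnight: 10:34 PM → midnight = 1 h 26 min; midnight → 6:00 AM = 6 h 0 min; span 7 h 26 min; less 10 min break → 7 h 16 min

7 h 16 min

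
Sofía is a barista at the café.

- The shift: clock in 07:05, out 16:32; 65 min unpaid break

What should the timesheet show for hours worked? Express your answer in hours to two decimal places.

The shift: 07:05–16:32 = 9 h 27 min; less 65 min break → 8 h 22 min

8.37 hours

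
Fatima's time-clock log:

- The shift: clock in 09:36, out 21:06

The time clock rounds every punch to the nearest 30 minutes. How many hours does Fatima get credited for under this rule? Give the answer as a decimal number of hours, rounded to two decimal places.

The shift: in 09:36→09:30, out 21:06→21:00; 11 h 30 min

11.50 hours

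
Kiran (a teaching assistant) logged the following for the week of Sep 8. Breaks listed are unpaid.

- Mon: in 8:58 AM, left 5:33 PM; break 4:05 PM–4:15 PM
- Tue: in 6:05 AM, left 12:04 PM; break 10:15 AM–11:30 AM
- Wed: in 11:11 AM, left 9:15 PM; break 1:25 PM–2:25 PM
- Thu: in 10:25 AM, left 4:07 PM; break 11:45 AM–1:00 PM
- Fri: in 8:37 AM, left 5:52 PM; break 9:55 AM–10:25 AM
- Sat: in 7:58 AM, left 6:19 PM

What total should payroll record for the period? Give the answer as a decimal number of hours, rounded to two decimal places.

45.77 hours

Mon: 8:58 AM–5:33 PM = 8 h 35 min; less 10 min break → 8 h 25 min
Tue: 6:05 AM–12:04 PM = 5 h 59 min; less 75 min break → 4 h 44 min
Wed: 11:11 AM–9:15 PM = 10 h 4 min; less 60 min break → 9 h 4 min
Thu: 10:25 AM–4:07 PM = 5 h 42 min; less 75 min break → 4 h 27 min
Fri: 8:37 AM–5:52 PM = 9 h 15 min; less 30 min break → 8 h 45 min
Sat: 7:58 AM–6:19 PM = 10 h 21 min
Total: 8 h 25 min + 4 h 44 min + 9 h 4 min + 4 h 27 min + 8 h 45 min + 10 h 21 min = 45 h 46 min.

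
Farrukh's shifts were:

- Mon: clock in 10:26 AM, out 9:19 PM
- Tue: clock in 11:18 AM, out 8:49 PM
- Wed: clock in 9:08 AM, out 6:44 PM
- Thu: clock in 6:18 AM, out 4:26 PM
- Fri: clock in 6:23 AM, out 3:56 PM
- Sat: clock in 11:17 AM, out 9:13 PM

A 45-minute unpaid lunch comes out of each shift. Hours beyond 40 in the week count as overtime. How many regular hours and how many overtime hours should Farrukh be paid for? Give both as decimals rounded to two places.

Mon: 10:26 AM–9:19 PM = 10 h 53 min; less 45 min break → 10 h 8 min
Tue: 11:18 AM–8:49 PM = 9 h 31 min; less 45 min break → 8 h 46 min
Wed: 9:08 AM–6:44 PM = 9 h 36 min; less 45 min break → 8 h 51 min
Thu: 6:18 AM–4:26 PM = 10 h 8 min; less 45 min break → 9 h 23 min
Fri: 6:23 AM–3:56 PM = 9 h 33 min; less 45 min break → 8 h 48 min
Sat: 11:17 AM–9:13 PM = 9 h 56 min; less 45 min break → 9 h 11 min
Total worked: 55 h 7 min = 55.12 h.
Threshold 40 h → overtime 15 h 7 min, regular 40 h 0 min.

Regular 40.00 hours, overtime 15.12 hours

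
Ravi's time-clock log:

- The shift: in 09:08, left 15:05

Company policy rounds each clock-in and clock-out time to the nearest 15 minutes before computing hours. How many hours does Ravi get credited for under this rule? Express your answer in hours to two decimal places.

The shift: in 09:08→09:15, out 15:05→15:00; 5 h 45 min

5.75 hours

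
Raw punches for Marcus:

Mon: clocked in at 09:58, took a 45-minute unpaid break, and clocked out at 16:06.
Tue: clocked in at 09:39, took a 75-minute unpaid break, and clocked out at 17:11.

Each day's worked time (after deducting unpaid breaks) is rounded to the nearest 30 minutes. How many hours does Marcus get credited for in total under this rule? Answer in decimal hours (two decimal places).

Mon: 09:58–16:06 = 6 h 8 min − 45 min = 5 h 23 min → rounds to 5 h 30 min
Tue: 09:39–17:11 = 7 h 32 min − 75 min = 6 h 17 min → rounds to 6 h 30 min
Total credited: 12 h 0 min.

12.00 hours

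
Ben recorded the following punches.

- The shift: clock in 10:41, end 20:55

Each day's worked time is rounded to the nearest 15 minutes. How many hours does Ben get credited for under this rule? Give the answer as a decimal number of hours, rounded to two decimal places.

The shift: 10:41–20:55 = 10 h 14 min → rounds to 10 h 15 min

10.25 hours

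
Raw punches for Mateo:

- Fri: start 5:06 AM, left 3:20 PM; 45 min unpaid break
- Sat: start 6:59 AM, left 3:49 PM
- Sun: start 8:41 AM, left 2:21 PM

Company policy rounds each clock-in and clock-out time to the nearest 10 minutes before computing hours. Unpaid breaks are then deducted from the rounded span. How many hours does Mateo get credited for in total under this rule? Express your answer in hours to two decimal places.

Fri: in 5:06 AM→5:10 AM, out 3:20 PM→3:20 PM; 10 h 10 min − 45 min = 9 h 25 min
Sat: in 6:59 AM→7:00 AM, out 3:49 PM→3:50 PM; 8 h 50 min
Sun: in 8:41 AM→8:40 AM, out 2:21 PM→2:20 PM; 5 h 40 min
Total credited: 23 h 55 min.

23.92 hours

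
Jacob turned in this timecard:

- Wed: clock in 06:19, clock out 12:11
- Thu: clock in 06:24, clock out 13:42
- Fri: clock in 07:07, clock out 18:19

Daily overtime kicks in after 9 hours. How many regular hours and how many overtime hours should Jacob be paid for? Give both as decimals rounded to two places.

Regular 22.17 hours, overtime 2.20 hours

Wed: 06:19–12:11 = 5 h 52 min
Thu: 06:24–13:42 = 7 h 18 min
Fri: 07:07–18:19 = 11 h 12 min
Wed reg 5 h 52 min / OT 0 h 0 min; Thu reg 7 h 18 min / OT 0 h 0 min; Fri reg 9 h 0 min / OT 2 h 12 min.
Totals: regular 22 h 10 min, overtime 2 h 12 min.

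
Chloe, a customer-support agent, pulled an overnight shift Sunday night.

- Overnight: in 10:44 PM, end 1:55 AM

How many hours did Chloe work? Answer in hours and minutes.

3 h 11 min

Overnight: 10:44 PM → midnight = 1 h 16 min; midnight → 1:55 AM = 1 h 55 min; span 3 h 11 min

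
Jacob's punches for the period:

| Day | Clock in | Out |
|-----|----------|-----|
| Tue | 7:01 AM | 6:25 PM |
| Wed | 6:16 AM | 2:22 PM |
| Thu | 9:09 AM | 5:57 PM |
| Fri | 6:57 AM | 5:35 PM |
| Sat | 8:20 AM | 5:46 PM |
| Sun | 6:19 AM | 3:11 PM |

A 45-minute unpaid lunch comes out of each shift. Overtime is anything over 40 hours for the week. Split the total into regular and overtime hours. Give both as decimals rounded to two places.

Regular 40.00 hours, overtime 12.73 hours

Tue: 7:01 AM–6:25 PM = 11 h 24 min; less 45 min break → 10 h 39 min
Wed: 6:16 AM–2:22 PM = 8 h 6 min; less 45 min break → 7 h 21 min
Thu: 9:09 AM–5:57 PM = 8 h 48 min; less 45 min break → 8 h 3 min
Fri: 6:57 AM–5:35 PM = 10 h 38 min; less 45 min break → 9 h 53 min
Sat: 8:20 AM–5:46 PM = 9 h 26 min; less 45 min break → 8 h 41 min
Sun: 6:19 AM–3:11 PM = 8 h 52 min; less 45 min break → 8 h 7 min
Total worked: 52 h 44 min = 52.73 h.
Threshold 40 h → overtime 12 h 44 min, regular 40 h 0 min.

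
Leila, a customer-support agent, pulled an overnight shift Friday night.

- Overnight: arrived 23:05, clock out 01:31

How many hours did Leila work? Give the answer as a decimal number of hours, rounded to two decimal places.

Overnight: 23:05 → midnight = 0 h 55 min; midnight → 01:31 = 1 h 31 min; span 2 h 26 min

2.43 hours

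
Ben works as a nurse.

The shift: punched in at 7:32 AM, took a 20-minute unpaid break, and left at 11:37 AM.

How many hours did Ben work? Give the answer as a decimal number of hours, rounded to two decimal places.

The shift: 7:32 AM–11:37 AM = 4 h 5 min; less 20 min break → 3 h 45 min

3.75 hours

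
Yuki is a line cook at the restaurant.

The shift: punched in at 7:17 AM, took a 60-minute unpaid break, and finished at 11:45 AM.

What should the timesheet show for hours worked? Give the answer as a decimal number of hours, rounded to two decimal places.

3.47 hours

The shift: 7:17 AM–11:45 AM = 4 h 28 min; less 60 min break → 3 h 28 min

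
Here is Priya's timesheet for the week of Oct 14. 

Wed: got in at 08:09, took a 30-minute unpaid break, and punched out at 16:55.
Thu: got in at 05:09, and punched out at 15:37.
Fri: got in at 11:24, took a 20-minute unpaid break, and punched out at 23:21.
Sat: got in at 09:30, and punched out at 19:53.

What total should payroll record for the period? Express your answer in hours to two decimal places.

40.73 hours

Wed: 08:09–16:55 = 8 h 46 min; less 30 min break → 8 h 16 min
Thu: 05:09–15:37 = 10 h 28 min
Fri: 11:24–23:21 = 11 h 57 min; less 20 min break → 11 h 37 min
Sat: 09:30–19:53 = 10 h 23 min
Total: 8 h 16 min + 10 h 28 min + 11 h 37 min + 10 h 23 min = 40 h 44 min.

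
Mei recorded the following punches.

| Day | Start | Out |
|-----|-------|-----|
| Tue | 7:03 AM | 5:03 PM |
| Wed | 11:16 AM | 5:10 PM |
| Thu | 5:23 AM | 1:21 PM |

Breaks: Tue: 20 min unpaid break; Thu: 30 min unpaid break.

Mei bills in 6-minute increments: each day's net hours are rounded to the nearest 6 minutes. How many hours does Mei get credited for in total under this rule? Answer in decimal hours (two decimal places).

23.10 hours

Tue: 7:03 AM–5:03 PM = 10 h 0 min − 20 min = 9 h 40 min → rounds to 9 h 42 min
Wed: 11:16 AM–5:10 PM = 5 h 54 min → rounds to 5 h 54 min
Thu: 5:23 AM–1:21 PM = 7 h 58 min − 30 min = 7 h 28 min → rounds to 7 h 30 min
Total credited: 23 h 6 min.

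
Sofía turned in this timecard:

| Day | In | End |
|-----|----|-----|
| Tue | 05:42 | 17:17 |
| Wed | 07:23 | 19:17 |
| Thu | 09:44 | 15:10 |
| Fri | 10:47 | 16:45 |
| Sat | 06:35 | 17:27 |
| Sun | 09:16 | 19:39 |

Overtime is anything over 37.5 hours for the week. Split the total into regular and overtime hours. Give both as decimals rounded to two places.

Regular 37.50 hours, overtime 18.63 hours

Tue: 05:42–17:17 = 11 h 35 min
Wed: 07:23–19:17 = 11 h 54 min
Thu: 09:44–15:10 = 5 h 26 min
Fri: 10:47–16:45 = 5 h 58 min
Sat: 06:35–17:27 = 10 h 52 min
Sun: 09:16–19:39 = 10 h 23 min
Total worked: 56 h 8 min = 56.13 h.
Threshold 37.5 h → overtime 18 h 38 min, regular 37 h 30 min.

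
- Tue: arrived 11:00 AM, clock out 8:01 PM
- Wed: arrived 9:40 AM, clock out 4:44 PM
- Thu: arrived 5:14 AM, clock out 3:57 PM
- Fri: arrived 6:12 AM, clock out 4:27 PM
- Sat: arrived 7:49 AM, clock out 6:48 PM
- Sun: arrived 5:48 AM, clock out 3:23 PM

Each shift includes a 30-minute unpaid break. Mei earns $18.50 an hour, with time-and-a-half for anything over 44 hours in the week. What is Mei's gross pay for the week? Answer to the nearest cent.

$1108.61

Tue: 11:00 AM–8:01 PM = 9 h 1 min; less 30 min break → 8 h 31 min
Wed: 9:40 AM–4:44 PM = 7 h 4 min; less 30 min break → 6 h 34 min
Thu: 5:14 AM–3:57 PM = 10 h 43 min; less 30 min break → 10 h 13 min
Fri: 6:12 AM–4:27 PM = 10 h 15 min; less 30 min break → 9 h 45 min
Sat: 7:49 AM–6:48 PM = 10 h 59 min; less 30 min break → 10 h 29 min
Sun: 5:48 AM–3:23 PM = 9 h 35 min; less 30 min break → 9 h 5 min
Total worked: 54 h 37 min = 3277 min.
Regular 44 h 0 min = 2640 min at $18.50/h; overtime 10 h 37 min = 637 min at $27.75/h.
Pay = (2640 × $18.50 + 637 × $27.75) ÷ 60 = $1108.61.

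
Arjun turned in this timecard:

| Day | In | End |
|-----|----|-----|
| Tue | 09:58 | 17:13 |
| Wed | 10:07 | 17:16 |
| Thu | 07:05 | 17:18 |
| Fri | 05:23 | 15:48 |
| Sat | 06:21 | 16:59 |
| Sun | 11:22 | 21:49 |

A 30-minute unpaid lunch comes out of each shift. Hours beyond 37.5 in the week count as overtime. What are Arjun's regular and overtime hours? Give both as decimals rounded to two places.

Tue: 09:58–17:13 = 7 h 15 min; less 30 min break → 6 h 45 min
Wed: 10:07–17:16 = 7 h 9 min; less 30 min break → 6 h 39 min
Thu: 07:05–17:18 = 10 h 13 min; less 30 min break → 9 h 43 min
Fri: 05:23–15:48 = 10 h 25 min; less 30 min break → 9 h 55 min
Sat: 06:21–16:59 = 10 h 38 min; less 30 min break → 10 h 8 min
Sun: 11:22–21:49 = 10 h 27 min; less 30 min break → 9 h 57 min
Total worked: 53 h 7 min = 53.12 h.
Threshold 37.5 h → overtime 15 h 37 min, regular 37 h 30 min.

Regular 37.50 hours, overtime 15.62 hours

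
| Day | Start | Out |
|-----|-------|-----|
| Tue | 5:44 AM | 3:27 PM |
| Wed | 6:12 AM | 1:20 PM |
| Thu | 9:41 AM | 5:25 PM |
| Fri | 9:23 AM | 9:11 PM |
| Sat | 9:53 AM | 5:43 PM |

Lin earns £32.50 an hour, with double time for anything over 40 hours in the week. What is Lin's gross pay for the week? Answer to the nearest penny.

Tue: 5:44 AM–3:27 PM = 9 h 43 min
Wed: 6:12 AM–1:20 PM = 7 h 8 min
Thu: 9:41 AM–5:25 PM = 7 h 44 min
Fri: 9:23 AM–9:11 PM = 11 h 48 min
Sat: 9:53 AM–5:43 PM = 7 h 50 min
Total worked: 44 h 13 min = 2653 min.
Regular 40 h 0 min = 2400 min at £32.50/h; overtime 4 h 13 min = 253 min at £65.00/h.
Pay = (2400 × £32.50 + 253 × £65.00) ÷ 60 = £1574.08.

£1574.08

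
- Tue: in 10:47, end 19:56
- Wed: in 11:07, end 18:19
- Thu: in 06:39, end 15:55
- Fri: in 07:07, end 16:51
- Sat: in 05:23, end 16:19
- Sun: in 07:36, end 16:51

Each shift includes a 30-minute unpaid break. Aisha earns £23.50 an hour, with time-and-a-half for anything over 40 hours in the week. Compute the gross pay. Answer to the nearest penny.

Tue: 10:47–19:56 = 9 h 9 min; less 30 min break → 8 h 39 min
Wed: 11:07–18:19 = 7 h 12 min; less 30 min break → 6 h 42 min
Thu: 06:39–15:55 = 9 h 16 min; less 30 min break → 8 h 46 min
Fri: 07:07–16:51 = 9 h 44 min; less 30 min break → 9 h 14 min
Sat: 05:23–16:19 = 10 h 56 min; less 30 min break → 10 h 26 min
Sun: 07:36–16:51 = 9 h 15 min; less 30 min break → 8 h 45 min
Total worked: 52 h 32 min = 3152 min.
Regular 40 h 0 min = 2400 min at £23.50/h; overtime 12 h 32 min = 752 min at £35.25/h.
Pay = (2400 × £23.50 + 752 × £35.25) ÷ 60 = £1381.80.

£1381.80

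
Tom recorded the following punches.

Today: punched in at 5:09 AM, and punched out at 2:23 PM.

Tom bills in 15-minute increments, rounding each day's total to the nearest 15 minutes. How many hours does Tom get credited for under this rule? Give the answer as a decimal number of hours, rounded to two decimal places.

9.25 hours

Today: 5:09 AM–2:23 PM = 9 h 14 min → rounds to 9 h 15 min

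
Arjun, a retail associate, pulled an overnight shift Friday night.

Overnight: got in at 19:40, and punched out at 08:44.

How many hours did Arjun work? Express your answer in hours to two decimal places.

13.07 hours

Overnight: 19:40 → midnight = 4 h 20 min; midnight → 08:44 = 8 h 44 min; span 13 h 4 min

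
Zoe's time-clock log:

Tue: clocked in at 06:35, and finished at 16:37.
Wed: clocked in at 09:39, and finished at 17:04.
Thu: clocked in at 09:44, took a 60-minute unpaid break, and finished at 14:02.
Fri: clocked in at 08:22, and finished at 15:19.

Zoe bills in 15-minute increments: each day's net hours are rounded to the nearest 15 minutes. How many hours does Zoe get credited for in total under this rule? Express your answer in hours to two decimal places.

Tue: 06:35–16:37 = 10 h 2 min → rounds to 10 h 0 min
Wed: 09:39–17:04 = 7 h 25 min → rounds to 7 h 30 min
Thu: 09:44–14:02 = 4 h 18 min − 60 min = 3 h 18 min → rounds to 3 h 15 min
Fri: 08:22–15:19 = 6 h 57 min → rounds to 7 h 0 min
Total credited: 27 h 45 min.

27.75 hours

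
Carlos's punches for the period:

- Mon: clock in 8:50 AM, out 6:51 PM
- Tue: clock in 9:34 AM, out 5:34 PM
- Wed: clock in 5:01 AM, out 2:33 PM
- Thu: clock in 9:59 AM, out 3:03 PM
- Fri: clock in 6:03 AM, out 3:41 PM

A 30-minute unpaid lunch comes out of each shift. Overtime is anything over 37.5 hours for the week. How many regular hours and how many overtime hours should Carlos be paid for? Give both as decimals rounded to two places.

Regular 37.50 hours, overtime 2.25 hours

Mon: 8:50 AM–6:51 PM = 10 h 1 min; less 30 min break → 9 h 31 min
Tue: 9:34 AM–5:34 PM = 8 h 0 min; less 30 min break → 7 h 30 min
Wed: 5:01 AM–2:33 PM = 9 h 32 min; less 30 min break → 9 h 2 min
Thu: 9:59 AM–3:03 PM = 5 h 4 min; less 30 min break → 4 h 34 min
Fri: 6:03 AM–3:41 PM = 9 h 38 min; less 30 min break → 9 h 8 min
Total worked: 39 h 45 min = 39.75 h.
Threshold 37.5 h → overtime 2 h 15 min, regular 37 h 30 min.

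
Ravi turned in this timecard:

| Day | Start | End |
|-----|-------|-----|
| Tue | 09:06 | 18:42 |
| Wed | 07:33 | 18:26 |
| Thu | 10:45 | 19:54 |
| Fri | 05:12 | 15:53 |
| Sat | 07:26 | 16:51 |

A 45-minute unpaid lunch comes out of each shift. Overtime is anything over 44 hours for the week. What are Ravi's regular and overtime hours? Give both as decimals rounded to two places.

Tue: 09:06–18:42 = 9 h 36 min; less 45 min break → 8 h 51 min
Wed: 07:33–18:26 = 10 h 53 min; less 45 min break → 10 h 8 min
Thu: 10:45–19:54 = 9 h 9 min; less 45 min break → 8 h 24 min
Fri: 05:12–15:53 = 10 h 41 min; less 45 min break → 9 h 56 min
Sat: 07:26–16:51 = 9 h 25 min; less 45 min break → 8 h 40 min
Total worked: 45 h 59 min = 45.98 h.
Threshold 44 h → overtime 1 h 59 min, regular 44 h 0 min.

Regular 44.00 hours, overtime 1.98 hours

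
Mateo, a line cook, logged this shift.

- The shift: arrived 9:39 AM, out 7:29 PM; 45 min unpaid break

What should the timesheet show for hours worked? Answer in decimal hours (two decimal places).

9.08 hours

The shift: 9:39 AM–7:29 PM = 9 h 50 min; less 45 min break → 9 h 5 min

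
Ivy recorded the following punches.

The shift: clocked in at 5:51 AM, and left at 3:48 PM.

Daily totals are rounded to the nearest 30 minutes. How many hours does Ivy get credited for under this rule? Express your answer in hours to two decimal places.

The shift: 5:51 AM–3:48 PM = 9 h 57 min → rounds to 10 h 0 min

10.00 hours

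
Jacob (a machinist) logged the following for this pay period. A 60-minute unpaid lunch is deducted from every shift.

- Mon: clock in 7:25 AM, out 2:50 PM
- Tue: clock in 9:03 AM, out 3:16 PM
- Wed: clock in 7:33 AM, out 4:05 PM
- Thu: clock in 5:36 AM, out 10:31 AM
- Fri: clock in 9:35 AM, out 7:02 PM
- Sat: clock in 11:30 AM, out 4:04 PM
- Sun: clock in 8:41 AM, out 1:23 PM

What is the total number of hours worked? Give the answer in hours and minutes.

38 h 48 min

Mon: 7:25 AM–2:50 PM = 7 h 25 min; less 60 min break → 6 h 25 min
Tue: 9:03 AM–3:16 PM = 6 h 13 min; less 60 min break → 5 h 13 min
Wed: 7:33 AM–4:05 PM = 8 h 32 min; less 60 min break → 7 h 32 min
Thu: 5:36 AM–10:31 AM = 4 h 55 min; less 60 min break → 3 h 55 min
Fri: 9:35 AM–7:02 PM = 9 h 27 min; less 60 min break → 8 h 27 min
Sat: 11:30 AM–4:04 PM = 4 h 34 min; less 60 min break → 3 h 34 min
Sun: 8:41 AM–1:23 PM = 4 h 42 min; less 60 min break → 3 h 42 min
Total: 6 h 25 min + 5 h 13 min + 7 h 32 min + 3 h 55 min + 8 h 27 min + 3 h 34 min + 3 h 42 min = 38 h 48 min.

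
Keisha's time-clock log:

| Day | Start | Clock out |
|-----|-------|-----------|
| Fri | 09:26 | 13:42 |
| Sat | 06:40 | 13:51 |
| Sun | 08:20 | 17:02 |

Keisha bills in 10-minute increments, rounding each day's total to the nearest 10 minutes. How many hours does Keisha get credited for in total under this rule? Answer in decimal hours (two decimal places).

Fri: 09:26–13:42 = 4 h 16 min → rounds to 4 h 20 min
Sat: 06:40–13:51 = 7 h 11 min → rounds to 7 h 10 min
Sun: 08:20–17:02 = 8 h 42 min → rounds to 8 h 40 min
Total credited: 20 h 10 min.

20.17 hours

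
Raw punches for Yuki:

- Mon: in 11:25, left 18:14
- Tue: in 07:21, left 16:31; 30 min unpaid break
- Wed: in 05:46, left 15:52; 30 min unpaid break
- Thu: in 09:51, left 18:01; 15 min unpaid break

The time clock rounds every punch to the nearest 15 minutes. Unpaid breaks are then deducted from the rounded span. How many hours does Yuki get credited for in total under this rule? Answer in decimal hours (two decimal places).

33.00 hours

Mon: in 11:25→11:30, out 18:14→18:15; 6 h 45 min
Tue: in 07:21→07:15, out 16:31→16:30; 9 h 15 min − 30 min = 8 h 45 min
Wed: in 05:46→05:45, out 15:52→15:45; 10 h 0 min − 30 min = 9 h 30 min
Thu: in 09:51→09:45, out 18:01→18:00; 8 h 15 min − 15 min = 8 h 0 min
Total credited: 33 h 0 min.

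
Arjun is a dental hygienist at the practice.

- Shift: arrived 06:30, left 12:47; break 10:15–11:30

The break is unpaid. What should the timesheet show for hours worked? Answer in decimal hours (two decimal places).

Shift: 06:30–12:47 = 6 h 17 min; less 75 min break → 5 h 2 min

5.03 hours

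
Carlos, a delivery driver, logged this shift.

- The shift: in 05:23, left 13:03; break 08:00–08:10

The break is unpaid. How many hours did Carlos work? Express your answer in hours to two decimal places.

7.50 hours

The shift: 05:23–13:03 = 7 h 40 min; less 10 min break → 7 h 30 min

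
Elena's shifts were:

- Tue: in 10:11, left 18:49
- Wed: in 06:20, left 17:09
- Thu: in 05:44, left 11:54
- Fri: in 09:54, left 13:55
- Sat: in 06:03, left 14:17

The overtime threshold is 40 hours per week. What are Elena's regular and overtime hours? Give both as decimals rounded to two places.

Regular 37.87 hours, overtime 0.00 hours

Tue: 10:11–18:49 = 8 h 38 min
Wed: 06:20–17:09 = 10 h 49 min
Thu: 05:44–11:54 = 6 h 10 min
Fri: 09:54–13:55 = 4 h 1 min
Sat: 06:03–14:17 = 8 h 14 min
Total worked: 37 h 52 min = 37.87 h.
Threshold 40 h → overtime 0 h 0 min, regular 37 h 52 min.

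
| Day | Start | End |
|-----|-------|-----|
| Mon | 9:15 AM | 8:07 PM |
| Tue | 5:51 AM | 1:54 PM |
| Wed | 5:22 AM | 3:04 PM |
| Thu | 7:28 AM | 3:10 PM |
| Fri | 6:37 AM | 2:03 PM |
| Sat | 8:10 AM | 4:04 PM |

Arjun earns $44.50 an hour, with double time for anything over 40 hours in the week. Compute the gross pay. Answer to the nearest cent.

Mon: 9:15 AM–8:07 PM = 10 h 52 min
Tue: 5:51 AM–1:54 PM = 8 h 3 min
Wed: 5:22 AM–3:04 PM = 9 h 42 min
Thu: 7:28 AM–3:10 PM = 7 h 42 min
Fri: 6:37 AM–2:03 PM = 7 h 26 min
Sat: 8:10 AM–4:04 PM = 7 h 54 min
Total worked: 51 h 39 min = 3099 min.
Regular 40 h 0 min = 2400 min at $44.50/h; overtime 11 h 39 min = 699 min at $89.00/h.
Pay = (2400 × $44.50 + 699 × $89.00) ÷ 60 = $2816.85.

$2816.85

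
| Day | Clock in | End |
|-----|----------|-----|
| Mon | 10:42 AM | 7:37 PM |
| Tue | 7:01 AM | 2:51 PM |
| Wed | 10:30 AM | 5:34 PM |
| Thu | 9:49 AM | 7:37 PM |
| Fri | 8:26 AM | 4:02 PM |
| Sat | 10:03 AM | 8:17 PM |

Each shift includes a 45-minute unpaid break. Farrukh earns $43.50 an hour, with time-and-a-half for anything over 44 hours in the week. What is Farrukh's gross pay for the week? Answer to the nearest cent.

$2106.49

Mon: 10:42 AM–7:37 PM = 8 h 55 min; less 45 min break → 8 h 10 min
Tue: 7:01 AM–2:51 PM = 7 h 50 min; less 45 min break → 7 h 5 min
Wed: 10:30 AM–5:34 PM = 7 h 4 min; less 45 min break → 6 h 19 min
Thu: 9:49 AM–7:37 PM = 9 h 48 min; less 45 min break → 9 h 3 min
Fri: 8:26 AM–4:02 PM = 7 h 36 min; less 45 min break → 6 h 51 min
Sat: 10:03 AM–8:17 PM = 10 h 14 min; less 45 min break → 9 h 29 min
Total worked: 46 h 57 min = 2817 min.
Regular 44 h 0 min = 2640 min at $43.50/h; overtime 2 h 57 min = 177 min at $65.25/h.
Pay = (2640 × $43.50 + 177 × $65.25) ÷ 60 = $2106.49.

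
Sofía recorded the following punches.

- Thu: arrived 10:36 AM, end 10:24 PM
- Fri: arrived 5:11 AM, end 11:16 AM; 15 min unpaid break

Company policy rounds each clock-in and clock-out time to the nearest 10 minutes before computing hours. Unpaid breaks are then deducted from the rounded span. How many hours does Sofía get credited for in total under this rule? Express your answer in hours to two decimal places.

17.58 hours

Thu: in 10:36 AM→10:40 AM, out 10:24 PM→10:20 PM; 11 h 40 min
Fri: in 5:11 AM→5:10 AM, out 11:16 AM→11:20 AM; 6 h 10 min − 15 min = 5 h 55 min
Total credited: 17 h 35 min.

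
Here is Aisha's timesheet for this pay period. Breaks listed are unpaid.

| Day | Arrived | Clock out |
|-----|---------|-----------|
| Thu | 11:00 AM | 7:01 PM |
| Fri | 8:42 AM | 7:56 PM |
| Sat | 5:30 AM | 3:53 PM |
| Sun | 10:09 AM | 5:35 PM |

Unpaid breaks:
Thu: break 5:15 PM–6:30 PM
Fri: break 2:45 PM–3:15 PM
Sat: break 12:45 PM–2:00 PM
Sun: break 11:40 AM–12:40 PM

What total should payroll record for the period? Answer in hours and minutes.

Thu: 11:00 AM–7:01 PM = 8 h 1 min; less 75 min break → 6 h 46 min
Fri: 8:42 AM–7:56 PM = 11 h 14 min; less 30 min break → 10 h 44 min
Sat: 5:30 AM–3:53 PM = 10 h 23 min; less 75 min break → 9 h 8 min
Sun: 10:09 AM–5:35 PM = 7 h 26 min; less 60 min break → 6 h 26 min
Total: 6 h 46 min + 10 h 44 min + 9 h 8 min + 6 h 26 min = 33 h 4 min.

33 h 4 min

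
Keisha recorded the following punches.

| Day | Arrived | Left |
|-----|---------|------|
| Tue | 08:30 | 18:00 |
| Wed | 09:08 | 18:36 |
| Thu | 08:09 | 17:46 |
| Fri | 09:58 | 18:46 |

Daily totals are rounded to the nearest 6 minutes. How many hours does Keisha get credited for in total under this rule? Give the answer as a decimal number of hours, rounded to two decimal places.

Tue: 08:30–18:00 = 9 h 30 min → rounds to 9 h 30 min
Wed: 09:08–18:36 = 9 h 28 min → rounds to 9 h 30 min
Thu: 08:09–17:46 = 9 h 37 min → rounds to 9 h 36 min
Fri: 09:58–18:46 = 8 h 48 min → rounds to 8 h 48 min
Total credited: 37 h 24 min.

37.40 hours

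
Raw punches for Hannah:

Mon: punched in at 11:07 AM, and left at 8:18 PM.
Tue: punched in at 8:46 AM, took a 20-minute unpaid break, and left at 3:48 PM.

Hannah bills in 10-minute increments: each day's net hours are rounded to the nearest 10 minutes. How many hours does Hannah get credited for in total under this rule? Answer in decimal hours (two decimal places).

Mon: 11:07 AM–8:18 PM = 9 h 11 min → rounds to 9 h 10 min
Tue: 8:46 AM–3:48 PM = 7 h 2 min − 20 min = 6 h 42 min → rounds to 6 h 40 min
Total credited: 15 h 50 min.

15.83 hours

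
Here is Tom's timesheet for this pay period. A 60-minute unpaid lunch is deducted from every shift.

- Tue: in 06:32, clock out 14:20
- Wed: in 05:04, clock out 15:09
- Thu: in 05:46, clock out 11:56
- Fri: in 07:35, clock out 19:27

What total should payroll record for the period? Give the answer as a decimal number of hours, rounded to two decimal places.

Tue: 06:32–14:20 = 7 h 48 min; less 60 min break → 6 h 48 min
Wed: 05:04–15:09 = 10 h 5 min; less 60 min break → 9 h 5 min
Thu: 05:46–11:56 = 6 h 10 min; less 60 min break → 5 h 10 min
Fri: 07:35–19:27 = 11 h 52 min; less 60 min break → 10 h 52 min
Total: 6 h 48 min + 9 h 5 min + 5 h 10 min + 10 h 52 min = 31 h 55 min.

31.92 hours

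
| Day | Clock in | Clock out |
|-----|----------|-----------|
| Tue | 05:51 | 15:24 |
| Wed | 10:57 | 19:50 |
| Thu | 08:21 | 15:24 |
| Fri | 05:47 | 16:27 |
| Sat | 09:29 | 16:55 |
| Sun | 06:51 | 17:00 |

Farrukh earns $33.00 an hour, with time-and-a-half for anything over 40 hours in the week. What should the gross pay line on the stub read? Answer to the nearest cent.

Tue: 05:51–15:24 = 9 h 33 min
Wed: 10:57–19:50 = 8 h 53 min
Thu: 08:21–15:24 = 7 h 3 min
Fri: 05:47–16:27 = 10 h 40 min
Sat: 09:29–16:55 = 7 h 26 min
Sun: 06:51–17:00 = 10 h 9 min
Total worked: 53 h 44 min = 3224 min.
Regular 40 h 0 min = 2400 min at $33.00/h; overtime 13 h 44 min = 824 min at $49.50/h.
Pay = (2400 × $33.00 + 824 × $49.50) ÷ 60 = $1999.80.

$1999.80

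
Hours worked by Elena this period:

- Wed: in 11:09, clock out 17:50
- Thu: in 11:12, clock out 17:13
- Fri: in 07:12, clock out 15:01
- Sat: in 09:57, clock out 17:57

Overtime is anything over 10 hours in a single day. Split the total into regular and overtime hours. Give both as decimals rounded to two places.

Wed: 11:09–17:50 = 6 h 41 min
Thu: 11:12–17:13 = 6 h 1 min
Fri: 07:12–15:01 = 7 h 49 min
Sat: 09:57–17:57 = 8 h 0 min
Wed reg 6 h 41 min / OT 0 h 0 min; Thu reg 6 h 1 min / OT 0 h 0 min; Fri reg 7 h 49 min / OT 0 h 0 min; Sat reg 8 h 0 min / OT 0 h 0 min.
Totals: regular 28 h 31 min, overtime 0 h 0 min.

Regular 28.52 hours, overtime 0.00 hours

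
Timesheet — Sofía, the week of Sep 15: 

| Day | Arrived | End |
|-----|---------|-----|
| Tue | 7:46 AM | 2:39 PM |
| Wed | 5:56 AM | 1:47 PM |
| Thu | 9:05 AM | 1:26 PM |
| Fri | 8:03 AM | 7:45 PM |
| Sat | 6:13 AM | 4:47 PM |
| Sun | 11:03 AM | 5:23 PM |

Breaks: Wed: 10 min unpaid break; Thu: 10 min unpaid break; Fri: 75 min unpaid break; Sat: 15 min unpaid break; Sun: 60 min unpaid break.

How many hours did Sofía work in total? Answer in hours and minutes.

44 h 51 min

Tue: 7:46 AM–2:39 PM = 6 h 53 min
Wed: 5:56 AM–1:47 PM = 7 h 51 min; less 10 min break → 7 h 41 min
Thu: 9:05 AM–1:26 PM = 4 h 21 min; less 10 min break → 4 h 11 min
Fri: 8:03 AM–7:45 PM = 11 h 42 min; less 75 min break → 10 h 27 min
Sat: 6:13 AM–4:47 PM = 10 h 34 min; less 15 min break → 10 h 19 min
Sun: 11:03 AM–5:23 PM = 6 h 20 min; less 60 min break → 5 h 20 min
Total: 6 h 53 min + 7 h 41 min + 4 h 11 min + 10 h 27 min + 10 h 19 min + 5 h 20 min = 44 h 51 min.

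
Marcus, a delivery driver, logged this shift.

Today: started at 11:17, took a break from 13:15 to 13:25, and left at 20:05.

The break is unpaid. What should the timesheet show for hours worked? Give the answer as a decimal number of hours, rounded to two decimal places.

Today: 11:17–20:05 = 8 h 48 min; less 10 min break → 8 h 38 min

8.63 hours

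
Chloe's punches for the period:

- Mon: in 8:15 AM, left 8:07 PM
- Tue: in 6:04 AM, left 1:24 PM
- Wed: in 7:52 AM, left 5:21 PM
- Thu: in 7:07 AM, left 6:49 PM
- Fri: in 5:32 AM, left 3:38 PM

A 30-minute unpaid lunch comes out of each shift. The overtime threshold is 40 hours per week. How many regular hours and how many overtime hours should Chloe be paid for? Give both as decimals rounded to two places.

Mon: 8:15 AM–8:07 PM = 11 h 52 min; less 30 min break → 11 h 22 min
Tue: 6:04 AM–1:24 PM = 7 h 20 min; less 30 min break → 6 h 50 min
Wed: 7:52 AM–5:21 PM = 9 h 29 min; less 30 min break → 8 h 59 min
Thu: 7:07 AM–6:49 PM = 11 h 42 min; less 30 min break → 11 h 12 min
Fri: 5:32 AM–3:38 PM = 10 h 6 min; less 30 min break → 9 h 36 min
Total worked: 47 h 59 min = 47.98 h.
Threshold 40 h → overtime 7 h 59 min, regular 40 h 0 min.

Regular 40.00 hours, overtime 7.98 hours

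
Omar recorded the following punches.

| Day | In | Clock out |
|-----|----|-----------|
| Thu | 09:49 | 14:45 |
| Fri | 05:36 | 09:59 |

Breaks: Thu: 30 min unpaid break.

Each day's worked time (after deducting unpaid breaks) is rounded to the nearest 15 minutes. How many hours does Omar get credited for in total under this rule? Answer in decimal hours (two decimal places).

9.00 hours

Thu: 09:49–14:45 = 4 h 56 min − 30 min = 4 h 26 min → rounds to 4 h 30 min
Fri: 05:36–09:59 = 4 h 23 min → rounds to 4 h 30 min
Total credited: 9 h 0 min.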